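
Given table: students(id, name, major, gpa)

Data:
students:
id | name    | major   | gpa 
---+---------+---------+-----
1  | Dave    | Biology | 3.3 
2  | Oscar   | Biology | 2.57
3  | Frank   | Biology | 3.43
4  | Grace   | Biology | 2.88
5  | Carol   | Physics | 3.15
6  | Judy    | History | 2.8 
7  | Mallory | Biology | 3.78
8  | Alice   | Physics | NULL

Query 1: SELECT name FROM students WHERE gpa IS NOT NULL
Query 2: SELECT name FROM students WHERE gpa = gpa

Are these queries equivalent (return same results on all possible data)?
Yes, equivalent

Both queries return: [('Carol',), ('Dave',), ('Frank',), ('Grace',), ('Judy',), ('Mallory',), ('Oscar',)]

Reason: IS NOT NULL vs self-equality (both exclude NULLs)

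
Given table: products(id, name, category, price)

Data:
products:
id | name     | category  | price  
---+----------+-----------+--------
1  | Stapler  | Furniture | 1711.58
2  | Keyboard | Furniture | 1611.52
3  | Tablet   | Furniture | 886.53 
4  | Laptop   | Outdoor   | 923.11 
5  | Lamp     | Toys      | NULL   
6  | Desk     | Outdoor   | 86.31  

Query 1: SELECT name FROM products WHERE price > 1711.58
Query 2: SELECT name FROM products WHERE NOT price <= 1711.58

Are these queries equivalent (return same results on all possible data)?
Yes, equivalent

Both queries return: []

Reason: Both filter price > 1711.58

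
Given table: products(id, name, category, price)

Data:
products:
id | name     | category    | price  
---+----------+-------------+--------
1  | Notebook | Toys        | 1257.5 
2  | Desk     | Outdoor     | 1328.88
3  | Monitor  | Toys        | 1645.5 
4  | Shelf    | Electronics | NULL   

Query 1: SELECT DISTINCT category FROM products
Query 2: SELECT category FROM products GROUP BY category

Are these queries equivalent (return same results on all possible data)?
Yes, equivalent

Both queries return: [('Electronics',), ('Outdoor',), ('Toys',)]

Reason: Both get unique categorys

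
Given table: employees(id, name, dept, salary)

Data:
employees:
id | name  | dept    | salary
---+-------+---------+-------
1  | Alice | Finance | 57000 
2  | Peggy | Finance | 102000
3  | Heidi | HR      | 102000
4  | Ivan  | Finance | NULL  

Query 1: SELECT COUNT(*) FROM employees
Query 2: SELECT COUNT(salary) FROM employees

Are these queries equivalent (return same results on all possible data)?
No, not equivalent

Query 1 returns: [(4,)]
Query 2 returns: [(3,)]

Reason: COUNT(*) includes NULLs, COUNT(column) excludes them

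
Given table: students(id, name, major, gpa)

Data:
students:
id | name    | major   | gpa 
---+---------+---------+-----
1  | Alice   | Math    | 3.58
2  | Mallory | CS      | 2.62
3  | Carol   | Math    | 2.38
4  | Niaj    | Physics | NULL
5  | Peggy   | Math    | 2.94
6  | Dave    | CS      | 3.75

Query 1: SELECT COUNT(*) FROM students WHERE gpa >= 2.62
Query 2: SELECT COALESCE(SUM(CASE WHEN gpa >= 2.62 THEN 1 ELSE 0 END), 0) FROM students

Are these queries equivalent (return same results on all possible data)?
Yes, equivalent

Both queries return: [(4,)]

Reason: COUNT with WHERE vs conditional SUM (COALESCE handles empty-table NULL)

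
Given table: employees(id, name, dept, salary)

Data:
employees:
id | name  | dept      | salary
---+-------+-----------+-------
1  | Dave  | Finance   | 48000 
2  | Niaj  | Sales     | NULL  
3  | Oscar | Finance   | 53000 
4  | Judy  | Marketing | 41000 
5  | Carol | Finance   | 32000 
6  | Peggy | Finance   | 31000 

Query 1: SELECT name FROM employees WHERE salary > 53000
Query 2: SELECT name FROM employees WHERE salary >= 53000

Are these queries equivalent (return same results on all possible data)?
No, not equivalent

Query 1 returns: []
Query 2 returns: [('Oscar',)]

Reason: > vs >= gives different results when salary = 53000 exists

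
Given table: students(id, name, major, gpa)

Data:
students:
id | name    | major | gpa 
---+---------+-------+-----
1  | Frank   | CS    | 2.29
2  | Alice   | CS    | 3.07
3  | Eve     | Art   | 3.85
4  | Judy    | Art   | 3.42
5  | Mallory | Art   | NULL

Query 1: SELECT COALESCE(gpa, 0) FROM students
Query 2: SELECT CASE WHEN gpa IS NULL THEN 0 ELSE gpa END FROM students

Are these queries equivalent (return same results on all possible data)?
Yes, equivalent

Both queries return: [(0,), (2.29,), (3.07,), (3.42,), (3.85,)]

Reason: COALESCE vs CASE for NULL handling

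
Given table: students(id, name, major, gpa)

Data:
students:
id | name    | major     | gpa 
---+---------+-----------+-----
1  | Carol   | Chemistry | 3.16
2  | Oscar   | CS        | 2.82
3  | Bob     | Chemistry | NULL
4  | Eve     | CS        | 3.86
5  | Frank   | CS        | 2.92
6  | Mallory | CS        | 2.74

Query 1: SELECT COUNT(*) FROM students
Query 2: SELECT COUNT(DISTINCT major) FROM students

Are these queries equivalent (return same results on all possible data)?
No, not equivalent

Query 1 returns: [(6,)]
Query 2 returns: [(2,)]

Reason: COUNT(*) counts rows, COUNT(DISTINCT major) counts unique majors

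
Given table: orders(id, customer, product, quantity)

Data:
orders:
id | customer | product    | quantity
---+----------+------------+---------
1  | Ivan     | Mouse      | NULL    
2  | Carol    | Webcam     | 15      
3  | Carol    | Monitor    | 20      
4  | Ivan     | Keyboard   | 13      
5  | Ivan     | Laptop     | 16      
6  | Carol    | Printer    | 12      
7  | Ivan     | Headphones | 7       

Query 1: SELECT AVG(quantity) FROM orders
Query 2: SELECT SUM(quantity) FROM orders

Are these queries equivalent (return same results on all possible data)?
No, not equivalent

Query 1 returns: [(13.833333333333334,)]
Query 2 returns: [(83,)]

Reason: AVG vs SUM give different aggregate values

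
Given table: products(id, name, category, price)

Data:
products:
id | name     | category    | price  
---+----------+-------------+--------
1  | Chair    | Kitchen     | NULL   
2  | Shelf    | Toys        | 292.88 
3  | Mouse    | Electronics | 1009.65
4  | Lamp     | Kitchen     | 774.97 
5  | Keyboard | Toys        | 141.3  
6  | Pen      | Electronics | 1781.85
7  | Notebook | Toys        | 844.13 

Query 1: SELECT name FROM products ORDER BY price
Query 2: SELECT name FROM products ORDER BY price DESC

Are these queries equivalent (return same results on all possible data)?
No, not equivalent

Query 1 returns: [('Chair',), ('Keyboard',), ('Shelf',), ('Lamp',), ('Notebook',), ('Mouse',), ('Pen',)]
Query 2 returns: [('Pen',), ('Mouse',), ('Notebook',), ('Lamp',), ('Shelf',), ('Keyboard',), ('Chair',)]

Reason: ASC vs DESC gives opposite ordering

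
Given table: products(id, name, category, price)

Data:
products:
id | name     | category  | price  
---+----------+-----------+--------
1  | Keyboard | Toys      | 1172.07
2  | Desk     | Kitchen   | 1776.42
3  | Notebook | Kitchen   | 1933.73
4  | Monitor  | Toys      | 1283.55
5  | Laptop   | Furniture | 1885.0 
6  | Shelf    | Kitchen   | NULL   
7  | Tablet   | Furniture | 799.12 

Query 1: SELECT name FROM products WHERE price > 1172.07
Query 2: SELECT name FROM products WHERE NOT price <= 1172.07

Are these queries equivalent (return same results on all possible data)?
Yes, equivalent

Both queries return: [('Desk',), ('Laptop',), ('Monitor',), ('Notebook',)]

Reason: Both filter price > 1172.07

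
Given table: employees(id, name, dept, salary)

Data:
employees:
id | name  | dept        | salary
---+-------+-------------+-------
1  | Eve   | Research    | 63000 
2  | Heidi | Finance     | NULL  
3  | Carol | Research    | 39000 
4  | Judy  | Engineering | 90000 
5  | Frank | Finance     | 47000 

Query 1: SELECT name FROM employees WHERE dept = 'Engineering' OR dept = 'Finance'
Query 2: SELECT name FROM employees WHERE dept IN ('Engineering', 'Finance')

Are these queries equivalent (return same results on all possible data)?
Yes, equivalent

Both queries return: [('Frank',), ('Heidi',), ('Judy',)]

Reason: OR vs IN are equivalent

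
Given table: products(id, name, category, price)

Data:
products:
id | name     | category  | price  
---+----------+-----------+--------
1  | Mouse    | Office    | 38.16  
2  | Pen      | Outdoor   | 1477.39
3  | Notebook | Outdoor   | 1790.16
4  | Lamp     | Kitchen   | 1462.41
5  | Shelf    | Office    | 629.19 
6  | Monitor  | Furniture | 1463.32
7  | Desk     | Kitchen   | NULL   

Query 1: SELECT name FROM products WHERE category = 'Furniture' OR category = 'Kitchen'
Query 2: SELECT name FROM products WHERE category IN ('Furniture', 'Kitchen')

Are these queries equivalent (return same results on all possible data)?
Yes, equivalent

Both queries return: [('Desk',), ('Lamp',), ('Monitor',)]

Reason: OR vs IN are equivalent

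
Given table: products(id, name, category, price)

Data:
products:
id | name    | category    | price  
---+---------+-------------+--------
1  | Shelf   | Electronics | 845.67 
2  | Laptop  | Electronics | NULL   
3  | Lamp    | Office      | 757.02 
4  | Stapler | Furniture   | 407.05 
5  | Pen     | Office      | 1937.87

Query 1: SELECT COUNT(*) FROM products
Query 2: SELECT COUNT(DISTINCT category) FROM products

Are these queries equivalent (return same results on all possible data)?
No, not equivalent

Query 1 returns: [(5,)]
Query 2 returns: [(3,)]

Reason: COUNT(*) counts rows, COUNT(DISTINCT category) counts unique categorys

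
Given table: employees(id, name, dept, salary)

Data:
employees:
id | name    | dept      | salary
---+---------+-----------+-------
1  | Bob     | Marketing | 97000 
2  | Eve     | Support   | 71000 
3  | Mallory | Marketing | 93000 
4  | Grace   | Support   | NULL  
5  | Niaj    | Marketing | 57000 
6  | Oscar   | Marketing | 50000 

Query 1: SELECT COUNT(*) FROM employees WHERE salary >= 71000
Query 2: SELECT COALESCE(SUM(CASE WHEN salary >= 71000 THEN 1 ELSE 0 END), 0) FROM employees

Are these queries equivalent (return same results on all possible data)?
Yes, equivalent

Both queries return: [(3,)]

Reason: COUNT with WHERE vs conditional SUM (COALESCE handles empty-table NULL)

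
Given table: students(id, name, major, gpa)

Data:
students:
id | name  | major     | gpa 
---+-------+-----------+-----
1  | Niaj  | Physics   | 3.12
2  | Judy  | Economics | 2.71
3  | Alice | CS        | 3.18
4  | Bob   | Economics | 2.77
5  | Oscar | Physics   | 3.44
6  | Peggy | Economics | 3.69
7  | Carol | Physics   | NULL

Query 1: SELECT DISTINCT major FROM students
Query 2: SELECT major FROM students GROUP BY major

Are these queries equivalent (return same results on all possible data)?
Yes, equivalent

Both queries return: [('CS',), ('Economics',), ('Physics',)]

Reason: Both get unique majors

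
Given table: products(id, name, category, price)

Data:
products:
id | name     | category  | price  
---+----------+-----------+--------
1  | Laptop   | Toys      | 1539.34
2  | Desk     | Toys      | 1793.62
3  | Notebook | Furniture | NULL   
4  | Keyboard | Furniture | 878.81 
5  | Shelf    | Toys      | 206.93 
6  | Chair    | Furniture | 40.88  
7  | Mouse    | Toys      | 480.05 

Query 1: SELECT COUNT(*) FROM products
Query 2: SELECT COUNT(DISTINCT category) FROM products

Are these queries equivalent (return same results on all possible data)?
No, not equivalent

Query 1 returns: [(7,)]
Query 2 returns: [(2,)]

Reason: COUNT(*) counts rows, COUNT(DISTINCT category) counts unique categorys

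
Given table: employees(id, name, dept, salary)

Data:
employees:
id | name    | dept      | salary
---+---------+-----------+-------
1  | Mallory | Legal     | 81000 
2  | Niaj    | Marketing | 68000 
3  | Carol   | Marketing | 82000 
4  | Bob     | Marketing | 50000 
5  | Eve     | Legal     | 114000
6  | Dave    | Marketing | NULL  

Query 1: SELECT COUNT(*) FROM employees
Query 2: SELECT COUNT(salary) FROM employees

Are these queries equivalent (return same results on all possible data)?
No, not equivalent

Query 1 returns: [(6,)]
Query 2 returns: [(5,)]

Reason: COUNT(*) includes NULLs, COUNT(column) excludes them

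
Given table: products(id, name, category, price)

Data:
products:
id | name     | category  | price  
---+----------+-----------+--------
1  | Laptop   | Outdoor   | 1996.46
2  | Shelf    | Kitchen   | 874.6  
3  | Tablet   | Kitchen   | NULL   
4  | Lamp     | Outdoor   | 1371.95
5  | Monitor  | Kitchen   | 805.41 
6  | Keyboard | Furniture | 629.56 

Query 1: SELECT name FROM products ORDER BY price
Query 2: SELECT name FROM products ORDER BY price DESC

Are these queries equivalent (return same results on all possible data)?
No, not equivalent

Query 1 returns: [('Tablet',), ('Keyboard',), ('Monitor',), ('Shelf',), ('Lamp',), ('Laptop',)]
Query 2 returns: [('Laptop',), ('Lamp',), ('Shelf',), ('Monitor',), ('Keyboard',), ('Tablet',)]

Reason: ASC vs DESC gives opposite ordering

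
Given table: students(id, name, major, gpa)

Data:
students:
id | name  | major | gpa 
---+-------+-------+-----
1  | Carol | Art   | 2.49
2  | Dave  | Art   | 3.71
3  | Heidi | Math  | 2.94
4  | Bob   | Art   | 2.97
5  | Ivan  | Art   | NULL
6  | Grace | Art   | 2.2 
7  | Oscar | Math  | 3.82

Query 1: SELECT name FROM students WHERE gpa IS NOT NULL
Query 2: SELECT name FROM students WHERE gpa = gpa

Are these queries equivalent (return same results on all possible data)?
Yes, equivalent

Both queries return: [('Bob',), ('Carol',), ('Dave',), ('Grace',), ('Heidi',), ('Oscar',)]

Reason: IS NOT NULL vs self-equality (both exclude NULLs)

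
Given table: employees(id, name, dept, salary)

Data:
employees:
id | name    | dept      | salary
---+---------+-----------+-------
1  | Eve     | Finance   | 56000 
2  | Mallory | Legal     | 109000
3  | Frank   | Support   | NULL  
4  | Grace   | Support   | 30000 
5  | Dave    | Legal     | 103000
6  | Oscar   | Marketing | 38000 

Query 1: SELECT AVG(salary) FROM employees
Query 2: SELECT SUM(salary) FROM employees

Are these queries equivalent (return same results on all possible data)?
No, not equivalent

Query 1 returns: [(67200.0,)]
Query 2 returns: [(336000,)]

Reason: AVG vs SUM give different aggregate values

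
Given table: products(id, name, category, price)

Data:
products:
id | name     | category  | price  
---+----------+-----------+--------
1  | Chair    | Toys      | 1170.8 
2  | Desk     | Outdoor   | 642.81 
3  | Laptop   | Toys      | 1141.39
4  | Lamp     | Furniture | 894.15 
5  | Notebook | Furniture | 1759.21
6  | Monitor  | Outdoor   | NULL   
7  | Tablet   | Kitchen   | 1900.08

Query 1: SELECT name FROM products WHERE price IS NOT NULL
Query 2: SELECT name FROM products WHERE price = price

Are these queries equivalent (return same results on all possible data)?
Yes, equivalent

Both queries return: [('Chair',), ('Desk',), ('Lamp',), ('Laptop',), ('Notebook',), ('Tablet',)]

Reason: IS NOT NULL vs self-equality (both exclude NULLs)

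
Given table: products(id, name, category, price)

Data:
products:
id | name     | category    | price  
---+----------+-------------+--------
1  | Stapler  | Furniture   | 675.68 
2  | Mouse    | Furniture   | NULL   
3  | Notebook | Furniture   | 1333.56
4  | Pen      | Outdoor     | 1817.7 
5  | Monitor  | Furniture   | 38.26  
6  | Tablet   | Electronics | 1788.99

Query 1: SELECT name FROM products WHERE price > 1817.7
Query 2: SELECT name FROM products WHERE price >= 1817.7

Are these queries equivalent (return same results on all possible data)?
No, not equivalent

Query 1 returns: []
Query 2 returns: [('Pen',)]

Reason: > vs >= gives different results when price = 1817.7 exists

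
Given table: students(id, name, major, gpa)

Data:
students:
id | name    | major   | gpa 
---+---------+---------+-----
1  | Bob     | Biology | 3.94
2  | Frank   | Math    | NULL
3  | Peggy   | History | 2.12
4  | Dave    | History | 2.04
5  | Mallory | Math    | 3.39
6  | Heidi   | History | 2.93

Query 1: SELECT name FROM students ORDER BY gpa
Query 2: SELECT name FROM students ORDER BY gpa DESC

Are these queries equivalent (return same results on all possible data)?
No, not equivalent

Query 1 returns: [('Frank',), ('Dave',), ('Peggy',), ('Heidi',), ('Mallory',), ('Bob',)]
Query 2 returns: [('Bob',), ('Mallory',), ('Heidi',), ('Peggy',), ('Dave',), ('Frank',)]

Reason: ASC vs DESC gives opposite ordering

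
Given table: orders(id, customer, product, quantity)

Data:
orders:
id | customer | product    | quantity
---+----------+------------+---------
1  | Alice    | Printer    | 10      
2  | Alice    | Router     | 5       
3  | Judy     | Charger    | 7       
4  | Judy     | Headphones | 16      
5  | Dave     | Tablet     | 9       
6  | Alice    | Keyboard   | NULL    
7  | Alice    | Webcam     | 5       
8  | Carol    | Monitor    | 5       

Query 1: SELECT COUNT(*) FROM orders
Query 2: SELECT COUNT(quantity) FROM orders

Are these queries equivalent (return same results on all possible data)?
No, not equivalent

Query 1 returns: [(8,)]
Query 2 returns: [(7,)]

Reason: COUNT(*) includes NULLs, COUNT(column) excludes them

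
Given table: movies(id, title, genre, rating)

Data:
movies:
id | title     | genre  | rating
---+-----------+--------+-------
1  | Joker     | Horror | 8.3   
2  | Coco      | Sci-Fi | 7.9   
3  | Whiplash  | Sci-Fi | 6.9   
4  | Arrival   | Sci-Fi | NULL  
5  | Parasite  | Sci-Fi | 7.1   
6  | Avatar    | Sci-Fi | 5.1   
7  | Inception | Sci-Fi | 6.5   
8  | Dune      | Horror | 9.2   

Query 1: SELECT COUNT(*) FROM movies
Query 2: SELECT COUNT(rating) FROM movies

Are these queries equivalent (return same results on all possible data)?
No, not equivalent

Query 1 returns: [(8,)]
Query 2 returns: [(7,)]

Reason: COUNT(*) includes NULLs, COUNT(column) excludes them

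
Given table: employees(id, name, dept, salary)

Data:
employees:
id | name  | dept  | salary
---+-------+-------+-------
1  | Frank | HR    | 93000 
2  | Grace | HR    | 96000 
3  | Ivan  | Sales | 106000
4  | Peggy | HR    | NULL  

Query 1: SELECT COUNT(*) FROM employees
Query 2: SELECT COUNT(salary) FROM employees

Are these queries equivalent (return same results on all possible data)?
No, not equivalent

Query 1 returns: [(4,)]
Query 2 returns: [(3,)]

Reason: COUNT(*) includes NULLs, COUNT(column) excludes them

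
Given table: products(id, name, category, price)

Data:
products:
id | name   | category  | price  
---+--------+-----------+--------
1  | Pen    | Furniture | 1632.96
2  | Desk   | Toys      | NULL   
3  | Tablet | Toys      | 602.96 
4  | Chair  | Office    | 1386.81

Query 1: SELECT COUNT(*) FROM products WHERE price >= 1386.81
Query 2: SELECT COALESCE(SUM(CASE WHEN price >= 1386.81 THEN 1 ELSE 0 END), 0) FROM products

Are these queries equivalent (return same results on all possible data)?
Yes, equivalent

Both queries return: [(2,)]

Reason: COUNT with WHERE vs conditional SUM (COALESCE handles empty-table NULL)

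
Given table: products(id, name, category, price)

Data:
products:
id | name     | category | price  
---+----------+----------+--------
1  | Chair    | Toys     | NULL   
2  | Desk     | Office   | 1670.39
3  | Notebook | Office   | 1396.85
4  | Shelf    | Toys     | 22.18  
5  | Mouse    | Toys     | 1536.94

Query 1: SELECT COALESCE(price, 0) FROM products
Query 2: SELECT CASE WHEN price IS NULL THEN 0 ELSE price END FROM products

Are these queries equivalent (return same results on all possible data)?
Yes, equivalent

Both queries return: [(0,), (22.18,), (1396.85,), (1536.94,), (1670.39,)]

Reason: COALESCE vs CASE for NULL handling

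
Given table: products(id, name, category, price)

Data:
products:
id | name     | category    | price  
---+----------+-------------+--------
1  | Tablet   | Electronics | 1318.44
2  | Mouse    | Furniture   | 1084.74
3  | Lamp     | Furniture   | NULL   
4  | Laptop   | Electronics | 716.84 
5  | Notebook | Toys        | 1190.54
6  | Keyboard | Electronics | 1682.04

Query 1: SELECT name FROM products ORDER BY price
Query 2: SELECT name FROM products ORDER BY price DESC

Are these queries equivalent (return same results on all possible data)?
No, not equivalent

Query 1 returns: [('Lamp',), ('Laptop',), ('Mouse',), ('Notebook',), ('Tablet',), ('Keyboard',)]
Query 2 returns: [('Keyboard',), ('Tablet',), ('Notebook',), ('Mouse',), ('Laptop',), ('Lamp',)]

Reason: ASC vs DESC gives opposite ordering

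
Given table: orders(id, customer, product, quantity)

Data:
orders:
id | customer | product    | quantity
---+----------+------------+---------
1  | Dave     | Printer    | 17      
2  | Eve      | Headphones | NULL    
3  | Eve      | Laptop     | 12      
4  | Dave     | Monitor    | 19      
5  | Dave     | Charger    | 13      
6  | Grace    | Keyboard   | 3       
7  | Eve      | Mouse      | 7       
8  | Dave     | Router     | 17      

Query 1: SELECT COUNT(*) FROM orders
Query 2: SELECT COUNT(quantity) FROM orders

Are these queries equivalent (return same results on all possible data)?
No, not equivalent

Query 1 returns: [(8,)]
Query 2 returns: [(7,)]

Reason: COUNT(*) includes NULLs, COUNT(column) excludes them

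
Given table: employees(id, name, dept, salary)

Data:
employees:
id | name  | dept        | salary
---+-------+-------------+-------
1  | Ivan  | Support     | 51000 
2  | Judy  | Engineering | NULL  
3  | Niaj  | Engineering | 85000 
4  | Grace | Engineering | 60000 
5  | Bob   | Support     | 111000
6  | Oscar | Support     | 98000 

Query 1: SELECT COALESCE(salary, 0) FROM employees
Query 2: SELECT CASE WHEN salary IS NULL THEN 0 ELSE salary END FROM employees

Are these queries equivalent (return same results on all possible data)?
Yes, equivalent

Both queries return: [(0,), (51000,), (60000,), (85000,), (98000,), (111000,)]

Reason: COALESCE vs CASE for NULL handling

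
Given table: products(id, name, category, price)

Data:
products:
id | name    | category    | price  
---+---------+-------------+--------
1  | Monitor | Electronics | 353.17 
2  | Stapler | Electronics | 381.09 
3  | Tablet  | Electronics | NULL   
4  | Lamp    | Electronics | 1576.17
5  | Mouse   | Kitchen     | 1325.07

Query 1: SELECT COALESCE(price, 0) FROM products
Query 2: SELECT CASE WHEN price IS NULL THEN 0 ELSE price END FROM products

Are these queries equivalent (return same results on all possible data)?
Yes, equivalent

Both queries return: [(0,), (353.17,), (381.09,), (1325.07,), (1576.17,)]

Reason: COALESCE vs CASE for NULL handling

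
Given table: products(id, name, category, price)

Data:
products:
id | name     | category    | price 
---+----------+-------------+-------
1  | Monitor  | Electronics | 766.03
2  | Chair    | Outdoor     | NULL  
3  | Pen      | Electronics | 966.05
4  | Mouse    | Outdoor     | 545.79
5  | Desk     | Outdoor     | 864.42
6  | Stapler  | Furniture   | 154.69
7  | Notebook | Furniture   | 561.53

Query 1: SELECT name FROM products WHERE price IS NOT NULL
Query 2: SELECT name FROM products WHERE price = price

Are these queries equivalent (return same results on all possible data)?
Yes, equivalent

Both queries return: [('Desk',), ('Monitor',), ('Mouse',), ('Notebook',), ('Pen',), ('Stapler',)]

Reason: IS NOT NULL vs self-equality (both exclude NULLs)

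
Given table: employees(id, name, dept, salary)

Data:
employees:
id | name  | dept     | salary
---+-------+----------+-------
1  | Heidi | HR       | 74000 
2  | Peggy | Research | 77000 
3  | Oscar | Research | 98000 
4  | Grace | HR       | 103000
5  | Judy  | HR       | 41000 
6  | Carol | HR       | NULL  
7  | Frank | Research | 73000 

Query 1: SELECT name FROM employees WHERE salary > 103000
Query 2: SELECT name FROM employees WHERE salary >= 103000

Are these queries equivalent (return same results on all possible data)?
No, not equivalent

Query 1 returns: []
Query 2 returns: [('Grace',)]

Reason: > vs >= gives different results when salary = 103000 exists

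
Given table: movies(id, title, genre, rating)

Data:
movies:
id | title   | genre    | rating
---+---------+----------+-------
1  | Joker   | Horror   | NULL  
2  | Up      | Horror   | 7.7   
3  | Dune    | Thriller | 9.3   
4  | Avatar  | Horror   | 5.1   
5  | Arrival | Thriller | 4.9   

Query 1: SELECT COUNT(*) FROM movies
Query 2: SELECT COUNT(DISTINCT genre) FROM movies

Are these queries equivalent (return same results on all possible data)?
No, not equivalent

Query 1 returns: [(5,)]
Query 2 returns: [(2,)]

Reason: COUNT(*) counts rows, COUNT(DISTINCT genre) counts unique genres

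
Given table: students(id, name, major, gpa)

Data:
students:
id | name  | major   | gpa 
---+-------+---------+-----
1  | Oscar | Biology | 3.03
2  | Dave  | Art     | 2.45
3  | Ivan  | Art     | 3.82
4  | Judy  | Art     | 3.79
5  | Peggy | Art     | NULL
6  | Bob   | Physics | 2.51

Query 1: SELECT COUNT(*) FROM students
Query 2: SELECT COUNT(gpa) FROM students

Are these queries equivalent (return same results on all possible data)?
No, not equivalent

Query 1 returns: [(6,)]
Query 2 returns: [(5,)]

Reason: COUNT(*) includes NULLs, COUNT(column) excludes them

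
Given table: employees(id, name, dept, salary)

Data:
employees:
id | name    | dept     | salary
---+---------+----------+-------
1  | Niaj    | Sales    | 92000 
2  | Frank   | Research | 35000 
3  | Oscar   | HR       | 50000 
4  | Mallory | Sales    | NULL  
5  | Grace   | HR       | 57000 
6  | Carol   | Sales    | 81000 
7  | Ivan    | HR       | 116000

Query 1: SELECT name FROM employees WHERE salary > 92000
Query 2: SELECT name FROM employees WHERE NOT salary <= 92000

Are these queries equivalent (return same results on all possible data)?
Yes, equivalent

Both queries return: [('Ivan',)]

Reason: Both filter salary > 92000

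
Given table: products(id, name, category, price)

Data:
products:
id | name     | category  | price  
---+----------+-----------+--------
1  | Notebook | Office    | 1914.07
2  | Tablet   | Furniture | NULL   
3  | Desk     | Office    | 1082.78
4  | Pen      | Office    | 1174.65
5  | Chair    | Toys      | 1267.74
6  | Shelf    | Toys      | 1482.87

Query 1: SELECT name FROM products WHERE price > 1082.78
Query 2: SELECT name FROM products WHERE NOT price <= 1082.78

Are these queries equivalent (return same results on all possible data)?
Yes, equivalent

Both queries return: [('Chair',), ('Notebook',), ('Pen',), ('Shelf',)]

Reason: Both filter price > 1082.78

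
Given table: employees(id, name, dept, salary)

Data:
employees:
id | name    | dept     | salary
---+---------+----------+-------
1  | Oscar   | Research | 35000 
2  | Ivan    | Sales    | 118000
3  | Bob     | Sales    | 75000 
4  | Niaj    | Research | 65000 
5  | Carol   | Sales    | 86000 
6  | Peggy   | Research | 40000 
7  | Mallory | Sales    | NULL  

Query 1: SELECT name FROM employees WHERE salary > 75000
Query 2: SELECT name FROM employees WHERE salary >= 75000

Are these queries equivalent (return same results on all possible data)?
No, not equivalent

Query 1 returns: [('Ivan',), ('Carol',)]
Query 2 returns: [('Ivan',), ('Bob',), ('Carol',)]

Reason: > vs >= gives different results when salary = 75000 exists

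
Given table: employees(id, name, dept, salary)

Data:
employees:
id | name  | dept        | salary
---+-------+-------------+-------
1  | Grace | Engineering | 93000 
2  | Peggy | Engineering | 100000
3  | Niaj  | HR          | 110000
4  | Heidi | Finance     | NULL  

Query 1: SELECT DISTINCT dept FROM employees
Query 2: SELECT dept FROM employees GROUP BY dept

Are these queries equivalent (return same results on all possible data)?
Yes, equivalent

Both queries return: [('Engineering',), ('Finance',), ('HR',)]

Reason: Both get unique depts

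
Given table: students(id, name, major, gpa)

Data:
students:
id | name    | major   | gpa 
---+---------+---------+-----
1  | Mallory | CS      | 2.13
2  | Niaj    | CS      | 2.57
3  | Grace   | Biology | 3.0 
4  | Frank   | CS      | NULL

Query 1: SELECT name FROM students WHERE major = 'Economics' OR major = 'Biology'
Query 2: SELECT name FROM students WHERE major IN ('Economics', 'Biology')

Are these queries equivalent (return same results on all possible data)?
Yes, equivalent

Both queries return: [('Grace',)]

Reason: OR vs IN are equivalent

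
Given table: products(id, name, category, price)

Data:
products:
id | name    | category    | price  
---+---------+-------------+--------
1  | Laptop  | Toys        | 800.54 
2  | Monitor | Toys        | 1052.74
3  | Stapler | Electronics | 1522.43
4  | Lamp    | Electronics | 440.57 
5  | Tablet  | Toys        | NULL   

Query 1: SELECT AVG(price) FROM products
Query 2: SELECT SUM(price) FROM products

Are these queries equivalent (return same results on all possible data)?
No, not equivalent

Query 1 returns: [(954.07,)]
Query 2 returns: [(3816.28,)]

Reason: AVG vs SUM give different aggregate values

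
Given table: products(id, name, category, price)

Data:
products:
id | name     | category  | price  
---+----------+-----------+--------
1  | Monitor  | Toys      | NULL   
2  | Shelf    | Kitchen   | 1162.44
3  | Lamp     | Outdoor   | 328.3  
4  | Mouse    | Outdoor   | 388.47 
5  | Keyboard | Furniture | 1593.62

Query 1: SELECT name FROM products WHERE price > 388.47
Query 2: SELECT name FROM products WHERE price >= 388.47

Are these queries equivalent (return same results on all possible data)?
No, not equivalent

Query 1 returns: [('Shelf',), ('Keyboard',)]
Query 2 returns: [('Shelf',), ('Mouse',), ('Keyboard',)]

Reason: > vs >= gives different results when price = 388.47 exists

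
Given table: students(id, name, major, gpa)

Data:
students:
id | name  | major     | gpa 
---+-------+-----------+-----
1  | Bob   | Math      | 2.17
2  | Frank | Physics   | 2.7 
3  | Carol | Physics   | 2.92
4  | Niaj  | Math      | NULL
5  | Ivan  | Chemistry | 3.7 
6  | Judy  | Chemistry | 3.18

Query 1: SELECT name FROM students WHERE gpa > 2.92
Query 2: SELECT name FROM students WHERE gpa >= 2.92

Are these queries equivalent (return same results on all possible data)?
No, not equivalent

Query 1 returns: [('Ivan',), ('Judy',)]
Query 2 returns: [('Carol',), ('Ivan',), ('Judy',)]

Reason: > vs >= gives different results when gpa = 2.92 exists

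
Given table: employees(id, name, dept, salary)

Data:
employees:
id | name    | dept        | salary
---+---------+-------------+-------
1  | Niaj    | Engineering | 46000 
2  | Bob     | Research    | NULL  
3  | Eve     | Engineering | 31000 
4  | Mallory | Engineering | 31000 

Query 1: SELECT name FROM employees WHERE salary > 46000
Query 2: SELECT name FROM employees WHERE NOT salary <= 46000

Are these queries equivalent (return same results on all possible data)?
Yes, equivalent

Both queries return: []

Reason: Both filter salary > 46000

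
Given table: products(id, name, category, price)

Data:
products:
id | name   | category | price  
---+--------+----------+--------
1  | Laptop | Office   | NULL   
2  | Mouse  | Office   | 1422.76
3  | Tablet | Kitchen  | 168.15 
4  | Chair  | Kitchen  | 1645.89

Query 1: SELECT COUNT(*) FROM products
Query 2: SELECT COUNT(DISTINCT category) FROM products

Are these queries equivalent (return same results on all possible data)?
No, not equivalent

Query 1 returns: [(4,)]
Query 2 returns: [(2,)]

Reason: COUNT(*) counts rows, COUNT(DISTINCT category) counts unique categorys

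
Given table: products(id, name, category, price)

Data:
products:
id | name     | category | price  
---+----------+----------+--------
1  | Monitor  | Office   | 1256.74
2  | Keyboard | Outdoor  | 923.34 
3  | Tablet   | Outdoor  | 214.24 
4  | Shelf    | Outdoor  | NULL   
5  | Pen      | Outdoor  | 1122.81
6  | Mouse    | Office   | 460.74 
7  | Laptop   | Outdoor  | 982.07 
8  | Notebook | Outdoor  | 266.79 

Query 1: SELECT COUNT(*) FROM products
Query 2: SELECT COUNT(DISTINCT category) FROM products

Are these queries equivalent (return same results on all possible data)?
No, not equivalent

Query 1 returns: [(8,)]
Query 2 returns: [(2,)]

Reason: COUNT(*) counts rows, COUNT(DISTINCT category) counts unique categorys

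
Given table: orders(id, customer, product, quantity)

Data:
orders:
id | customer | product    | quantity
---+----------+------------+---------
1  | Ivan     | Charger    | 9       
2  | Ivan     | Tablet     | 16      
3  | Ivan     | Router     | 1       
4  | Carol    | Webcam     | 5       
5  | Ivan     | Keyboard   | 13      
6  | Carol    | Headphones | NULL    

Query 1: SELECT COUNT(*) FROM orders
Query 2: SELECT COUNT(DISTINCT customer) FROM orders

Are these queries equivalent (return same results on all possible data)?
No, not equivalent

Query 1 returns: [(6,)]
Query 2 returns: [(2,)]

Reason: COUNT(*) counts rows, COUNT(DISTINCT customer) counts unique customers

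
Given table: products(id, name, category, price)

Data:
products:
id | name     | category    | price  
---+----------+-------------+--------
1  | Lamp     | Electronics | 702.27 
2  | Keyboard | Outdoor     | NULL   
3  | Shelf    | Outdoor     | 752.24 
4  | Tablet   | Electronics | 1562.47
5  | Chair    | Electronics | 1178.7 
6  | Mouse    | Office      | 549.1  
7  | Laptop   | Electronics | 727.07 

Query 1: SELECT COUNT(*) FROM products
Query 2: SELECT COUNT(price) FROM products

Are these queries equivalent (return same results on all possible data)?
No, not equivalent

Query 1 returns: [(7,)]
Query 2 returns: [(6,)]

Reason: COUNT(*) includes NULLs, COUNT(column) excludes them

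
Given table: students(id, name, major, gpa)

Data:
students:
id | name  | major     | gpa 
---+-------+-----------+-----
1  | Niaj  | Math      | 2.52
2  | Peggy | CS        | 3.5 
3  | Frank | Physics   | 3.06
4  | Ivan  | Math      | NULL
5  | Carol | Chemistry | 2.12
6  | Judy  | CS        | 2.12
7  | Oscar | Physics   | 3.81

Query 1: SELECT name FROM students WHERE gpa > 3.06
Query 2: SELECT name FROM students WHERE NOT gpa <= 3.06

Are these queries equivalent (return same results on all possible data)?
Yes, equivalent

Both queries return: [('Oscar',), ('Peggy',)]

Reason: Both filter gpa > 3.06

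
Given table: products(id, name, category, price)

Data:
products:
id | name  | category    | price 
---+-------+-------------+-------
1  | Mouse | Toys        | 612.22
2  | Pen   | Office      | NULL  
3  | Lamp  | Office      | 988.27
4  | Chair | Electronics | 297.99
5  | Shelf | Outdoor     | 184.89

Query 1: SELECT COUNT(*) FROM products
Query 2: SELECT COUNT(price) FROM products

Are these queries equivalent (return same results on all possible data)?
No, not equivalent

Query 1 returns: [(5,)]
Query 2 returns: [(4,)]

Reason: COUNT(*) includes NULLs, COUNT(column) excludes them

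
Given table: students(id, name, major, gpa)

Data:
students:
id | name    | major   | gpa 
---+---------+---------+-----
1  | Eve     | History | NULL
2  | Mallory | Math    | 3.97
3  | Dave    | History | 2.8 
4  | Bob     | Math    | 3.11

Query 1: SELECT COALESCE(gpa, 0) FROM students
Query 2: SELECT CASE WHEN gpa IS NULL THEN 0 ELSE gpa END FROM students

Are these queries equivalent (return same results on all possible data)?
Yes, equivalent

Both queries return: [(0,), (2.8,), (3.11,), (3.97,)]

Reason: COALESCE vs CASE for NULL handling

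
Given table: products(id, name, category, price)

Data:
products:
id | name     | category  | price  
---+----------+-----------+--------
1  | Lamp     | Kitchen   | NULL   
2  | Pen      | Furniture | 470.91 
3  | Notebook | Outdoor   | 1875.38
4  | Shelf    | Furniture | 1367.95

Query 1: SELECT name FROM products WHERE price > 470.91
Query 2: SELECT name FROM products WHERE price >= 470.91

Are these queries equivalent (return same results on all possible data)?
No, not equivalent

Query 1 returns: [('Notebook',), ('Shelf',)]
Query 2 returns: [('Pen',), ('Notebook',), ('Shelf',)]

Reason: > vs >= gives different results when price = 470.91 exists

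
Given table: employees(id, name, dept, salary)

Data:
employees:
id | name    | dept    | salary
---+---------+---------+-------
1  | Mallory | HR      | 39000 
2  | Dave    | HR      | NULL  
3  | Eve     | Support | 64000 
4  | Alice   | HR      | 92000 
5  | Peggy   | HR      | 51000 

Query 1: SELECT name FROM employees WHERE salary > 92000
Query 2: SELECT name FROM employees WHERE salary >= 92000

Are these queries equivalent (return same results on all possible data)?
No, not equivalent

Query 1 returns: []
Query 2 returns: [('Alice',)]

Reason: > vs >= gives different results when salary = 92000 exists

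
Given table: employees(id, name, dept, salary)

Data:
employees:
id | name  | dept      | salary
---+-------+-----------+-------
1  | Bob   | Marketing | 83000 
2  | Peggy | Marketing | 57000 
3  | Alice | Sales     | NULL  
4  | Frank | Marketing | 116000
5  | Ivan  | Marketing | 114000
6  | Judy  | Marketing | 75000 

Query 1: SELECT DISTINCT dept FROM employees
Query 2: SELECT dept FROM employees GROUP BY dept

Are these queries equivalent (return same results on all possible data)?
Yes, equivalent

Both queries return: [('Marketing',), ('Sales',)]

Reason: Both get unique depts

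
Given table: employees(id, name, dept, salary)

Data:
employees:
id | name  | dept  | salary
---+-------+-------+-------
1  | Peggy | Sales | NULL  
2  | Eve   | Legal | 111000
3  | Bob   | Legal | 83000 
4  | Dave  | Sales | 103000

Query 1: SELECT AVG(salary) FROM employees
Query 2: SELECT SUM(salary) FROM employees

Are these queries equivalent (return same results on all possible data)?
No, not equivalent

Query 1 returns: [(99000.0,)]
Query 2 returns: [(297000,)]

Reason: AVG vs SUM give different aggregate values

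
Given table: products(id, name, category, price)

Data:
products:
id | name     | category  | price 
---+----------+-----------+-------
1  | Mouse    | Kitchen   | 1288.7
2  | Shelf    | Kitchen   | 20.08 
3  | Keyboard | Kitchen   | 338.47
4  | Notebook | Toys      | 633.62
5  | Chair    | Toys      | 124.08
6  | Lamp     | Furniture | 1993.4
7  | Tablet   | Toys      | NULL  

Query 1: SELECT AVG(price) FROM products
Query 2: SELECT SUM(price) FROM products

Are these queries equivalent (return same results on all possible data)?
No, not equivalent

Query 1 returns: [(733.0583333333334,)]
Query 2 returns: [(4398.35,)]

Reason: AVG vs SUM give different aggregate values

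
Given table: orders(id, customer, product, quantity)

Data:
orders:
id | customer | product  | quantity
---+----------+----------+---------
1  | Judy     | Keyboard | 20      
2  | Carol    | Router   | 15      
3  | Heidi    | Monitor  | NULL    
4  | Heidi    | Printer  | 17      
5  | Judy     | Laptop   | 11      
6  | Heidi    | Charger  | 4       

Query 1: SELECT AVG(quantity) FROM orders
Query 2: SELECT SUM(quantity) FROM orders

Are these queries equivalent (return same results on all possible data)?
No, not equivalent

Query 1 returns: [(13.4,)]
Query 2 returns: [(67,)]

Reason: AVG vs SUM give different aggregate values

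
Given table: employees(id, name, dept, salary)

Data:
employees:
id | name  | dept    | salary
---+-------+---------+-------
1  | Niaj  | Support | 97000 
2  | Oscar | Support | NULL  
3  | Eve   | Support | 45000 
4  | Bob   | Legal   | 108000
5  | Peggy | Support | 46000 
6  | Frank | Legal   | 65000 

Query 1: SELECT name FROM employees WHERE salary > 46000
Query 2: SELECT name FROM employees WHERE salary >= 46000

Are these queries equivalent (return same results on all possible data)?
No, not equivalent

Query 1 returns: [('Niaj',), ('Bob',), ('Frank',)]
Query 2 returns: [('Niaj',), ('Bob',), ('Peggy',), ('Frank',)]

Reason: > vs >= gives different results when salary = 46000 exists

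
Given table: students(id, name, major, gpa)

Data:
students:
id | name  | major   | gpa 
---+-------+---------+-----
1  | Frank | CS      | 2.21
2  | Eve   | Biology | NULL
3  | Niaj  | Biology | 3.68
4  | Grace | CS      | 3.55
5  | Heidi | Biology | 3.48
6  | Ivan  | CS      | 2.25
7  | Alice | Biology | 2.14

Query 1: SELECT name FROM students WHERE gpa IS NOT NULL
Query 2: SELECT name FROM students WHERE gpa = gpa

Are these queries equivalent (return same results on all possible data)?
Yes, equivalent

Both queries return: [('Alice',), ('Frank',), ('Grace',), ('Heidi',), ('Ivan',), ('Niaj',)]

Reason: IS NOT NULL vs self-equality (both exclude NULLs)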